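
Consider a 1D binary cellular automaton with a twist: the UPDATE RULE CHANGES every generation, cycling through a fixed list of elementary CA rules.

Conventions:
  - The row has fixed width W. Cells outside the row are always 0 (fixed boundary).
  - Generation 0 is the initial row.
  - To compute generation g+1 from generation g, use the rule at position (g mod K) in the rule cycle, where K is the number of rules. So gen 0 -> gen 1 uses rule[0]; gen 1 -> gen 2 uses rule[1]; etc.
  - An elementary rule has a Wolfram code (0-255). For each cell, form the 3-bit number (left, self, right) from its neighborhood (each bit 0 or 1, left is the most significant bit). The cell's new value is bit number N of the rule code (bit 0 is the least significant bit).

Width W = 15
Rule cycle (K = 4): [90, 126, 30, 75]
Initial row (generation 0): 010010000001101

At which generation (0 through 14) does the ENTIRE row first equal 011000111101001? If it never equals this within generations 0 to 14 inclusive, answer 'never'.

Answer: 13

Derivation:
Gen 0: 010010000001101
Gen 1 (rule 90): 101101000011100
Gen 2 (rule 126): 111111100110110
Gen 3 (rule 30): 100000011100101
Gen 4 (rule 75): 001111110101000
Gen 5 (rule 90): 011000010000100
Gen 6 (rule 126): 111100111001110
Gen 7 (rule 30): 100011100111001
Gen 8 (rule 75): 001110101101010
Gen 9 (rule 90): 011010001100001
Gen 10 (rule 126): 111111011110011
Gen 11 (rule 30): 100000010001110
Gen 12 (rule 75): 001111100111010
Gen 13 (rule 90): 011000111101001
Gen 14 (rule 126): 111101100111111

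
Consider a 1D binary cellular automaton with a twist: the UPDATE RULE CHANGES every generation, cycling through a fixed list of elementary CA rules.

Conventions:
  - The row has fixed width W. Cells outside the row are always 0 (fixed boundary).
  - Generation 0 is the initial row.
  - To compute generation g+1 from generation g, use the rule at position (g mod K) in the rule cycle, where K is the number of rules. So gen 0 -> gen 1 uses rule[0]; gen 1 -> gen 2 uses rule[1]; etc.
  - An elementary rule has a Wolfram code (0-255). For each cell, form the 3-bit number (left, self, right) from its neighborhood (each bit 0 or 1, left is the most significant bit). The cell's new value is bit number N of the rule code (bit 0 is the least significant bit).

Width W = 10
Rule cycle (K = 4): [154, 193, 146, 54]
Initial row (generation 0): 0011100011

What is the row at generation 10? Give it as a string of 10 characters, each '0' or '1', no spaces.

Answer: 0000110010

Derivation:
Gen 0: 0011100011
Gen 1 (rule 154): 0111010110
Gen 2 (rule 193): 0011000010
Gen 3 (rule 146): 0100100101
Gen 4 (rule 54): 1111111111
Gen 5 (rule 154): 1111111110
Gen 6 (rule 193): 0111111110
Gen 7 (rule 146): 1011111101
Gen 8 (rule 54): 1100000011
Gen 9 (rule 154): 1010000110
Gen 10 (rule 193): 0000110010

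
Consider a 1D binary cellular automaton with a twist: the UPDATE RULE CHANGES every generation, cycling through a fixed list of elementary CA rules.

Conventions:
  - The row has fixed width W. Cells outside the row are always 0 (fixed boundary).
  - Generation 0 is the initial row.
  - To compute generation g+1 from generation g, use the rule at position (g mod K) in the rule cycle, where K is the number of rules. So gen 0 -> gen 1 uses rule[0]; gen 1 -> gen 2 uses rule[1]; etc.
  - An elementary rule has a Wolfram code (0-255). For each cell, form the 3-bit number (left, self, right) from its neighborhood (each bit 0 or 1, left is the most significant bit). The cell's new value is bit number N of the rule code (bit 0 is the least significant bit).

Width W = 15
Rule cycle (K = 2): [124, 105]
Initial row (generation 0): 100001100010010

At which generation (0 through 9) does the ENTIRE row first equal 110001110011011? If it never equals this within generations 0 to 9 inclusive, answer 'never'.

Answer: 1

Derivation:
Gen 0: 100001100010010
Gen 1 (rule 124): 110001110011011
Gen 2 (rule 105): 110101010011111
Gen 3 (rule 124): 111111111010001
Gen 4 (rule 105): 100000001100100
Gen 5 (rule 124): 110000001110110
Gen 6 (rule 105): 110111101011110
Gen 7 (rule 124): 111100111110011
Gen 8 (rule 105): 100100100010011
Gen 9 (rule 124): 110110110011011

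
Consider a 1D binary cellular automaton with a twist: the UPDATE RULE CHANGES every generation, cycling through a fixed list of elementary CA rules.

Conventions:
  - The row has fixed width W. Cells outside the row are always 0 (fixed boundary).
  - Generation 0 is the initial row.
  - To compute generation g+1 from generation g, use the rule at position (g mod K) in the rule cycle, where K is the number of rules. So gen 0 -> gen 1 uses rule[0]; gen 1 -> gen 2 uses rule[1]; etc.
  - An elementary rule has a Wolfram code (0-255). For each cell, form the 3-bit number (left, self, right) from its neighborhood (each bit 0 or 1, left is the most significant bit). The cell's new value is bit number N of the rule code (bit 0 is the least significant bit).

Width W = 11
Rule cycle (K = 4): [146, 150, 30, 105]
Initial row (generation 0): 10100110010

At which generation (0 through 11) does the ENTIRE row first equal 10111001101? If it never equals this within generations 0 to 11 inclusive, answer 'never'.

Gen 0: 10100110010
Gen 1 (rule 146): 00011001101
Gen 2 (rule 150): 00100110001
Gen 3 (rule 30): 01111101011
Gen 4 (rule 105): 01000110111
Gen 5 (rule 146): 10101000010
Gen 6 (rule 150): 10101100111
Gen 7 (rule 30): 10101011100
Gen 8 (rule 105): 01010110101
Gen 9 (rule 146): 10000000000
Gen 10 (rule 150): 11000000000
Gen 11 (rule 30): 10100000000

Answer: never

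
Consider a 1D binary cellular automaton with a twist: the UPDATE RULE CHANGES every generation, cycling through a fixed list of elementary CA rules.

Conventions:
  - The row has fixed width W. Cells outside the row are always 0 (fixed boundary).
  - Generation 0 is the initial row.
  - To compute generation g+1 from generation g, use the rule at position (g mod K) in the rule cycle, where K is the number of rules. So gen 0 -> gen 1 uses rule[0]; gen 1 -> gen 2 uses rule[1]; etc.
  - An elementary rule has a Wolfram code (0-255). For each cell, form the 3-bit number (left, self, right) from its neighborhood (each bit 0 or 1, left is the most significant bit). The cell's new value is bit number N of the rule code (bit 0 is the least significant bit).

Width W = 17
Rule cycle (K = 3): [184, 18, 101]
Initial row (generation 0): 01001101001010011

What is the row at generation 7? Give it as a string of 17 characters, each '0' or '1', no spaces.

Answer: 00111110100111010

Derivation:
Gen 0: 01001101001010011
Gen 1 (rule 184): 00101010100101010
Gen 2 (rule 18): 01000000011000001
Gen 3 (rule 101): 01011111001011101
Gen 4 (rule 184): 00111110100111010
Gen 5 (rule 18): 01000000011000001
Gen 6 (rule 101): 01011111001011101
Gen 7 (rule 184): 00111110100111010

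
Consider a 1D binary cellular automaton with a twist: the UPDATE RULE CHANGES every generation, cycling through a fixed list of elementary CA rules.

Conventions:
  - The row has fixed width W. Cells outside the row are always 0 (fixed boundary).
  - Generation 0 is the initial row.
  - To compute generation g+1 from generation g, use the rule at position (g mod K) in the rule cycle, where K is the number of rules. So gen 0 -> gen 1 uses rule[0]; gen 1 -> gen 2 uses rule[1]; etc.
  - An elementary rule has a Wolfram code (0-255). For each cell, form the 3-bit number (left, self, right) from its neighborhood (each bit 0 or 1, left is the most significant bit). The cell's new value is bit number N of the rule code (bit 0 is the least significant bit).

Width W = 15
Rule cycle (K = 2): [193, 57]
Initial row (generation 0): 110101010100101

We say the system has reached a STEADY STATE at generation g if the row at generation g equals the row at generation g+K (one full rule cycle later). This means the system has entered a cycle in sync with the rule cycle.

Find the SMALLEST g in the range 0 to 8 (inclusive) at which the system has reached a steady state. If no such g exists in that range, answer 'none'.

Gen 0: 110101010100101
Gen 1 (rule 193): 010000000000000
Gen 2 (rule 57): 001111111111111
Gen 3 (rule 193): 100111111111111
Gen 4 (rule 57): 010100000000000
Gen 5 (rule 193): 000001111111111
Gen 6 (rule 57): 111101000000000
Gen 7 (rule 193): 011100011111111
Gen 8 (rule 57): 010011010000000
Gen 9 (rule 193): 000001000111111
Gen 10 (rule 57): 111100110100000

Answer: none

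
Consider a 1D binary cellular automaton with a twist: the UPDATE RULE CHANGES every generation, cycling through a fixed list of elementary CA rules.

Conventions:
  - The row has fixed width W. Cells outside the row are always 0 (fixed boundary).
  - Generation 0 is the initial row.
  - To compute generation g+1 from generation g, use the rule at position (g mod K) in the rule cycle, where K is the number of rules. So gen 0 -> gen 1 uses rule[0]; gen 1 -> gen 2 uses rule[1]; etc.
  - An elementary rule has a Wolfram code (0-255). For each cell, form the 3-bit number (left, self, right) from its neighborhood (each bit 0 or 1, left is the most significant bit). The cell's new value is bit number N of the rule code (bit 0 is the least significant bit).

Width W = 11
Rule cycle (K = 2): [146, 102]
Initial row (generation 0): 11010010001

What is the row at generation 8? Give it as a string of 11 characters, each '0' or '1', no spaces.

Gen 0: 11010010001
Gen 1 (rule 146): 00001101010
Gen 2 (rule 102): 00010111110
Gen 3 (rule 146): 00100011101
Gen 4 (rule 102): 01100100111
Gen 5 (rule 146): 10011011010
Gen 6 (rule 102): 10101101110
Gen 7 (rule 146): 00000000101
Gen 8 (rule 102): 00000001111

Answer: 00000001111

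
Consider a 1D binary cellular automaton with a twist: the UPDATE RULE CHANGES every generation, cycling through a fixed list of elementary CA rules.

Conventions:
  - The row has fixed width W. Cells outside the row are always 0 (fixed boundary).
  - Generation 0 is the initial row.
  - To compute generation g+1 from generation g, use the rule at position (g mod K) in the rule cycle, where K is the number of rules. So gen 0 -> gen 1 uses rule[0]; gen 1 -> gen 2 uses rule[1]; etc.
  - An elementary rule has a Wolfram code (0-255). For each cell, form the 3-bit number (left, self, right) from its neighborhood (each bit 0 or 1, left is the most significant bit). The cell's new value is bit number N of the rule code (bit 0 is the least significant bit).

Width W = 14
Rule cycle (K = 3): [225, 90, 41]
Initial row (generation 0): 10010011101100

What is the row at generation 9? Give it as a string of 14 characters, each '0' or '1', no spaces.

Answer: 11101001010100

Derivation:
Gen 0: 10010011101100
Gen 1 (rule 225): 00000001110101
Gen 2 (rule 90): 00000011010000
Gen 3 (rule 41): 11111010100111
Gen 4 (rule 225): 01111101000011
Gen 5 (rule 90): 11000100100111
Gen 6 (rule 41): 10010000000100
Gen 7 (rule 225): 00000111110001
Gen 8 (rule 90): 00001100011010
Gen 9 (rule 41): 11101001010100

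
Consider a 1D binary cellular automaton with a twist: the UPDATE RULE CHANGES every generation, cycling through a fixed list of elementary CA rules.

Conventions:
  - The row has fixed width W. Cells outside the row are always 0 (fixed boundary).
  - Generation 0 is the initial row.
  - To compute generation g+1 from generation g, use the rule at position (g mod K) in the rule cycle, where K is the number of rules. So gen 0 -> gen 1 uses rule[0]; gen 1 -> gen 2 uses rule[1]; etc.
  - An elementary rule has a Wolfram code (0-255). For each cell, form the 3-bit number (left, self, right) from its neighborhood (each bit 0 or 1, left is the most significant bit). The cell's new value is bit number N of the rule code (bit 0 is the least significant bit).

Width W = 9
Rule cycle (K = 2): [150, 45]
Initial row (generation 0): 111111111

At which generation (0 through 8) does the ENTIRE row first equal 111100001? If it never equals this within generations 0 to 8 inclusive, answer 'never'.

Answer: never

Derivation:
Gen 0: 111111111
Gen 1 (rule 150): 011111110
Gen 2 (rule 45): 010000000
Gen 3 (rule 150): 111000000
Gen 4 (rule 45): 100011111
Gen 5 (rule 150): 110101110
Gen 6 (rule 45): 101111000
Gen 7 (rule 150): 100110100
Gen 8 (rule 45): 100101101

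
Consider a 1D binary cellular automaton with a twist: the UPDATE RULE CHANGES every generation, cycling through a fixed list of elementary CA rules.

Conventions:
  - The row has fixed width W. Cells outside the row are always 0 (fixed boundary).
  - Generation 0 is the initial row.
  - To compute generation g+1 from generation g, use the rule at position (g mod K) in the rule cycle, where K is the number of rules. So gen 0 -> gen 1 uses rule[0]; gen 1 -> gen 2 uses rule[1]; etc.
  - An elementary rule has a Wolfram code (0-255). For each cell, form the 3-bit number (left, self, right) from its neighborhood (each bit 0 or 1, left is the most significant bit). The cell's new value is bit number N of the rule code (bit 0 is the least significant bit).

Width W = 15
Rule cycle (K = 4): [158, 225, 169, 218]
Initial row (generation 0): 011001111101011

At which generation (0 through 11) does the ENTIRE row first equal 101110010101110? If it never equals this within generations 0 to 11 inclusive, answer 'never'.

Gen 0: 011001111101011
Gen 1 (rule 158): 110111111001010
Gen 2 (rule 225): 011011111000100
Gen 3 (rule 169): 010111110010001
Gen 4 (rule 218): 100111111101010
Gen 5 (rule 158): 111111111001011
Gen 6 (rule 225): 011111111000101
Gen 7 (rule 169): 011111110010010
Gen 8 (rule 218): 111111111101101
Gen 9 (rule 158): 111111111001001
Gen 10 (rule 225): 011111111000000
Gen 11 (rule 169): 011111110011111

Answer: never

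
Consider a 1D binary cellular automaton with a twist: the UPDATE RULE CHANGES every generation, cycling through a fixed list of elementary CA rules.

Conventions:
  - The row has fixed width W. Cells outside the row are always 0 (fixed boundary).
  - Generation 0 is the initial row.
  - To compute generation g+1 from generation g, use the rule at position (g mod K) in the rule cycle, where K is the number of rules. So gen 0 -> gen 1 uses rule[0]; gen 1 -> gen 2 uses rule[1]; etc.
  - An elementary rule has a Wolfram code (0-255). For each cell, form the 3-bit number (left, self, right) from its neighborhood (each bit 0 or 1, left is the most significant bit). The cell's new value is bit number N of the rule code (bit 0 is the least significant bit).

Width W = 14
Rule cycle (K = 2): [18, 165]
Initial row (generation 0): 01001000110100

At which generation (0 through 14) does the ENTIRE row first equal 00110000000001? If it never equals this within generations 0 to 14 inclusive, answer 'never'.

Gen 0: 01001000110100
Gen 1 (rule 18): 10110101000010
Gen 2 (rule 165): 11001111011010
Gen 3 (rule 18): 00110000000001
Gen 4 (rule 165): 10000111111101
Gen 5 (rule 18): 01001000000000
Gen 6 (rule 165): 01001011111111
Gen 7 (rule 18): 10110000000000
Gen 8 (rule 165): 11000111111111
Gen 9 (rule 18): 00101000000000
Gen 10 (rule 165): 10111011111111
Gen 11 (rule 18): 00000000000000
Gen 12 (rule 165): 11111111111111
Gen 13 (rule 18): 00000000000000
Gen 14 (rule 165): 11111111111111

Answer: 3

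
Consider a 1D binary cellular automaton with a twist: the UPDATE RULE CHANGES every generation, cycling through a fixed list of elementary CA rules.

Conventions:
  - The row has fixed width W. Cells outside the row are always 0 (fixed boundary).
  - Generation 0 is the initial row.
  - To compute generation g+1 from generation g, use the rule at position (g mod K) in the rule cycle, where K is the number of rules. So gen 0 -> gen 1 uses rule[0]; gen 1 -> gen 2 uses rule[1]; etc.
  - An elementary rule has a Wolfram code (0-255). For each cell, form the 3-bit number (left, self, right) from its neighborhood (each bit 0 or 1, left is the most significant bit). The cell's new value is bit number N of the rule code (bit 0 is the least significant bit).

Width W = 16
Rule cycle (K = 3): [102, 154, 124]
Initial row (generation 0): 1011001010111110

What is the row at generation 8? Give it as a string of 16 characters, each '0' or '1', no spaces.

Answer: 0110000010000010

Derivation:
Gen 0: 1011001010111110
Gen 1 (rule 102): 1101011111000010
Gen 2 (rule 154): 1000011110100101
Gen 3 (rule 124): 1100010011110111
Gen 4 (rule 102): 0100110100011001
Gen 5 (rule 154): 1011100010110110
Gen 6 (rule 124): 1110110011111111
Gen 7 (rule 102): 0011010100000001
Gen 8 (rule 154): 0110000010000010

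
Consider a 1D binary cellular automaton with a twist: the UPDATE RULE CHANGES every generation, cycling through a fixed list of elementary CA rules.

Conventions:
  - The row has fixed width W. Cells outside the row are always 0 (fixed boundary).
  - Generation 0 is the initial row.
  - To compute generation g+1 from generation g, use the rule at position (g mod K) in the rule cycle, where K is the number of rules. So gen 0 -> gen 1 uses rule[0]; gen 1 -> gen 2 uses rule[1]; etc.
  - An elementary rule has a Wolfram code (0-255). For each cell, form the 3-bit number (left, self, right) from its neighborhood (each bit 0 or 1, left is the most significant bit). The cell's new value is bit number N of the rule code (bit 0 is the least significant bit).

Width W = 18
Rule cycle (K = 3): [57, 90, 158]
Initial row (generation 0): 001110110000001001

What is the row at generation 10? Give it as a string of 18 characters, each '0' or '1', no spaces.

Gen 0: 001110110000001001
Gen 1 (rule 57): 101001101111100100
Gen 2 (rule 90): 000111101000111010
Gen 3 (rule 158): 001111001101110011
Gen 4 (rule 57): 101000101011001010
Gen 5 (rule 90): 000101000011110001
Gen 6 (rule 158): 001101100111101011
Gen 7 (rule 57): 101011010100010110
Gen 8 (rule 90): 000011000010100111
Gen 9 (rule 158): 000110100110111110
Gen 10 (rule 57): 110101010101100001

Answer: 110101010101100001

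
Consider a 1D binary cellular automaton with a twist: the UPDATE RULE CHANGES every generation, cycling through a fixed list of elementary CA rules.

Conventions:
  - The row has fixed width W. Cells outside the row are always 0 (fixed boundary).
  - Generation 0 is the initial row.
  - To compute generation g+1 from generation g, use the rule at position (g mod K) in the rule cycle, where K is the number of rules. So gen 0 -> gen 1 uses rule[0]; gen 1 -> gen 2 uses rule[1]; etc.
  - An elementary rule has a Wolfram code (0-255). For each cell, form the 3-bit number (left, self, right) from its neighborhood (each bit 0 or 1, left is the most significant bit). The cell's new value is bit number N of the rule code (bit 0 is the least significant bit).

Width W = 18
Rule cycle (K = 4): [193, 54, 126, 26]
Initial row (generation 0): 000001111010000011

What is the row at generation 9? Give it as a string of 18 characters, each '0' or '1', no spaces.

Answer: 000010111110001100

Derivation:
Gen 0: 000001111010000011
Gen 1 (rule 193): 111100111000111001
Gen 2 (rule 54): 000011000101000111
Gen 3 (rule 126): 000111101111101101
Gen 4 (rule 26): 001100001000001000
Gen 5 (rule 193): 100101100011100011
Gen 6 (rule 54): 111110010100010100
Gen 7 (rule 126): 100011111110111110
Gen 8 (rule 26): 010110000000100001
Gen 9 (rule 193): 000010111110001100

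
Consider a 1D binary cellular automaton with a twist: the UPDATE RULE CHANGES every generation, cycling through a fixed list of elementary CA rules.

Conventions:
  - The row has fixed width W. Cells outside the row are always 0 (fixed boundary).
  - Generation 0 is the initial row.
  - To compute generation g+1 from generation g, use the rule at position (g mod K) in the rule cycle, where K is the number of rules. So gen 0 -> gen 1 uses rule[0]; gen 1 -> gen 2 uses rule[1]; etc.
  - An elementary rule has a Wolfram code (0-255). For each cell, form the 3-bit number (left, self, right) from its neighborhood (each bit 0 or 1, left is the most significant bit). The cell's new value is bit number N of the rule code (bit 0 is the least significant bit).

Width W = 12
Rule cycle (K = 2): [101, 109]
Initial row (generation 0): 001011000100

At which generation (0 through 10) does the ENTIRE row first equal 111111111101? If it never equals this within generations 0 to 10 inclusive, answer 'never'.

Answer: 4

Derivation:
Gen 0: 001011000100
Gen 1 (rule 101): 101101010101
Gen 2 (rule 109): 111111111111
Gen 3 (rule 101): 000000000001
Gen 4 (rule 109): 111111111101
Gen 5 (rule 101): 000000000111
Gen 6 (rule 109): 111111110101
Gen 7 (rule 101): 000000011111
Gen 8 (rule 109): 111111010001
Gen 9 (rule 101): 000001110101
Gen 10 (rule 109): 111101011111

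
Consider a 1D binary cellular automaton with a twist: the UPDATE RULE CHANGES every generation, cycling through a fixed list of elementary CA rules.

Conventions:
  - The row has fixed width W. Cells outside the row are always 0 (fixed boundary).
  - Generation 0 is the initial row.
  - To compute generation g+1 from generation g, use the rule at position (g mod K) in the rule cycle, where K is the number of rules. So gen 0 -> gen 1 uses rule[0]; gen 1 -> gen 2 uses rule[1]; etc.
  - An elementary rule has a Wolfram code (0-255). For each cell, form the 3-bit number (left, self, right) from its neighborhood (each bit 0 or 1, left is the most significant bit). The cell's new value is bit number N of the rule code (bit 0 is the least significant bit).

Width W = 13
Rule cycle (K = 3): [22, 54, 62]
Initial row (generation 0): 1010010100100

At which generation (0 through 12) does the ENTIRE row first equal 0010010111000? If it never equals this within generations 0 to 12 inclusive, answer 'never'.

Gen 0: 1010010100100
Gen 1 (rule 22): 1011110111110
Gen 2 (rule 54): 1100001000001
Gen 3 (rule 62): 1010011100011
Gen 4 (rule 22): 1011100010100
Gen 5 (rule 54): 1100010111110
Gen 6 (rule 62): 1010111100001
Gen 7 (rule 22): 1010000010011
Gen 8 (rule 54): 1111000111100
Gen 9 (rule 62): 1000101100010
Gen 10 (rule 22): 1101100010111
Gen 11 (rule 54): 0010010111000
Gen 12 (rule 62): 0111111100100

Answer: 11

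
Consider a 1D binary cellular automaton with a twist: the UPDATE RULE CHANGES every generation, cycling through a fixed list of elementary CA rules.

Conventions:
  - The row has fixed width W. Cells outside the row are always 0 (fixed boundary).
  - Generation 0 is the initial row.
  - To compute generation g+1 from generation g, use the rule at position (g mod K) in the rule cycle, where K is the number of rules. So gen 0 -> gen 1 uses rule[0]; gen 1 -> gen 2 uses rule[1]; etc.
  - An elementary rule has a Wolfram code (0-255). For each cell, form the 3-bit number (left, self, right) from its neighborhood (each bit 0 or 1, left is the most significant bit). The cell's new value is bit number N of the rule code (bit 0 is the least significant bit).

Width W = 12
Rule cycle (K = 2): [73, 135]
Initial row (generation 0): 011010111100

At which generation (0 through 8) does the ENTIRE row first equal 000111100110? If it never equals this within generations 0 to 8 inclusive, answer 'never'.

Gen 0: 011010111100
Gen 1 (rule 73): 011000100101
Gen 2 (rule 135): 100011101101
Gen 3 (rule 73): 001010101100
Gen 4 (rule 135): 111010100001
Gen 5 (rule 73): 101000001100
Gen 6 (rule 135): 101011110001
Gen 7 (rule 73): 000010010100
Gen 8 (rule 135): 111110110101

Answer: never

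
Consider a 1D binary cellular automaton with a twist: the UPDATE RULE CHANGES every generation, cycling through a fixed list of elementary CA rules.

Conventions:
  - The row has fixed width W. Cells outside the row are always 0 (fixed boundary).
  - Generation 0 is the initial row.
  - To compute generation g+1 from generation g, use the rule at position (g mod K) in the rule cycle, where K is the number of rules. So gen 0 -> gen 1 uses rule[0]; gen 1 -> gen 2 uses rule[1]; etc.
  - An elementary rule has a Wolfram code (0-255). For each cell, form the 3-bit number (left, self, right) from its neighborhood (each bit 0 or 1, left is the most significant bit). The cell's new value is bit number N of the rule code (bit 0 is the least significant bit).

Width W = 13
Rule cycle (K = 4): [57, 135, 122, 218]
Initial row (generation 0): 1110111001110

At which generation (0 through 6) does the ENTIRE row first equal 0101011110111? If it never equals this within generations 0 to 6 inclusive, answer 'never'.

Answer: 3

Derivation:
Gen 0: 1110111001110
Gen 1 (rule 57): 1001100101001
Gen 2 (rule 135): 1010001101011
Gen 3 (rule 122): 0101011110111
Gen 4 (rule 218): 1000011110111
Gen 5 (rule 57): 0111010001100
Gen 6 (rule 135): 1010010110001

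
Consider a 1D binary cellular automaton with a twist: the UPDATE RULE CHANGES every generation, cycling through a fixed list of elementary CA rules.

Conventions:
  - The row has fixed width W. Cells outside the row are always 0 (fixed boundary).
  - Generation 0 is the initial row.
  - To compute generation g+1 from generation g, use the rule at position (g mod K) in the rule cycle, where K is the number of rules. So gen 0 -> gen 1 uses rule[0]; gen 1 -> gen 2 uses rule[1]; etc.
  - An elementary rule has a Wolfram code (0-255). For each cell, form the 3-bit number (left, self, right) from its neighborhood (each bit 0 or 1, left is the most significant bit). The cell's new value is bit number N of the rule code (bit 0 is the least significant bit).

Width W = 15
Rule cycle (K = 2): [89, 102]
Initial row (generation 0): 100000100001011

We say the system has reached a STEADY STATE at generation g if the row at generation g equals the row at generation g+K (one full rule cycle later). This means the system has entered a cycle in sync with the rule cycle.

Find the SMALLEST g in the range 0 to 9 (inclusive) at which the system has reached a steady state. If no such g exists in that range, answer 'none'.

Answer: none

Derivation:
Gen 0: 100000100001011
Gen 1 (rule 89): 011110011100011
Gen 2 (rule 102): 100010100100101
Gen 3 (rule 89): 011000010010000
Gen 4 (rule 102): 101000110110000
Gen 5 (rule 89): 000110110111111
Gen 6 (rule 102): 001011011000001
Gen 7 (rule 89): 100011011111100
Gen 8 (rule 102): 100101100000100
Gen 9 (rule 89): 010001111110011
Gen 10 (rule 102): 110010000010101
Gen 11 (rule 89): 111001111000000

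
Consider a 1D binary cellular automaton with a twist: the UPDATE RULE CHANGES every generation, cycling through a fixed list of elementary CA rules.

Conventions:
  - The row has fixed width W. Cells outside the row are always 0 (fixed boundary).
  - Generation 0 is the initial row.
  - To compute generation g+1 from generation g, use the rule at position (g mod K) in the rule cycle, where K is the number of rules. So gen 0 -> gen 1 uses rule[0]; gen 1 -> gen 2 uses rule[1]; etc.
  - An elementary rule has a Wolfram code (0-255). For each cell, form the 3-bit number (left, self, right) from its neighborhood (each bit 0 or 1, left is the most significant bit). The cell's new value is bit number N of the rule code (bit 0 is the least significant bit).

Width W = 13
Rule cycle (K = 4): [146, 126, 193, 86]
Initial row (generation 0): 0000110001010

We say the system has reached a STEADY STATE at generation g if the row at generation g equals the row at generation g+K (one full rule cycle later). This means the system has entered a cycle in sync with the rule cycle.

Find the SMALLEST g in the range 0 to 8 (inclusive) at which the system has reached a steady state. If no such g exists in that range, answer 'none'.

Gen 0: 0000110001010
Gen 1 (rule 146): 0001001010001
Gen 2 (rule 126): 0011111111011
Gen 3 (rule 193): 1001111111001
Gen 4 (rule 86): 1110000001111
Gen 5 (rule 146): 0101000010110
Gen 6 (rule 126): 1111100111111
Gen 7 (rule 193): 0111100011111
Gen 8 (rule 86): 1000110100001
Gen 9 (rule 146): 0101000010010
Gen 10 (rule 126): 1111100111111
Gen 11 (rule 193): 0111100011111
Gen 12 (rule 86): 1000110100001

Answer: 6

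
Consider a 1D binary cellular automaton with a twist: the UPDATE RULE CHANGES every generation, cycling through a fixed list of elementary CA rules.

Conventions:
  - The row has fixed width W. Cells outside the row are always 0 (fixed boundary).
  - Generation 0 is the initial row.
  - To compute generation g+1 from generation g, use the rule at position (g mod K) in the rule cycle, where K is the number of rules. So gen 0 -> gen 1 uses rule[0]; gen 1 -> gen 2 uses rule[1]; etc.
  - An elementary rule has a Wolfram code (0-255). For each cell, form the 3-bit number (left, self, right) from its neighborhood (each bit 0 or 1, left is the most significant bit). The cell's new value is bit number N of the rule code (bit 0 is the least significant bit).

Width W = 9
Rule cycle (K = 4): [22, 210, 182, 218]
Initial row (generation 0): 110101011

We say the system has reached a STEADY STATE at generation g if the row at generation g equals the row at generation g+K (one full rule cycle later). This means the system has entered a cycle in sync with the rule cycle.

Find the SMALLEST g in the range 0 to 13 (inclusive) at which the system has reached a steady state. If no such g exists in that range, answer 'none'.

Gen 0: 110101011
Gen 1 (rule 22): 000101000
Gen 2 (rule 210): 001000100
Gen 3 (rule 182): 011101110
Gen 4 (rule 218): 111101111
Gen 5 (rule 22): 000000000
Gen 6 (rule 210): 000000000
Gen 7 (rule 182): 000000000
Gen 8 (rule 218): 000000000
Gen 9 (rule 22): 000000000
Gen 10 (rule 210): 000000000
Gen 11 (rule 182): 000000000
Gen 12 (rule 218): 000000000
Gen 13 (rule 22): 000000000
Gen 14 (rule 210): 000000000
Gen 15 (rule 182): 000000000
Gen 16 (rule 218): 000000000
Gen 17 (rule 22): 000000000

Answer: 5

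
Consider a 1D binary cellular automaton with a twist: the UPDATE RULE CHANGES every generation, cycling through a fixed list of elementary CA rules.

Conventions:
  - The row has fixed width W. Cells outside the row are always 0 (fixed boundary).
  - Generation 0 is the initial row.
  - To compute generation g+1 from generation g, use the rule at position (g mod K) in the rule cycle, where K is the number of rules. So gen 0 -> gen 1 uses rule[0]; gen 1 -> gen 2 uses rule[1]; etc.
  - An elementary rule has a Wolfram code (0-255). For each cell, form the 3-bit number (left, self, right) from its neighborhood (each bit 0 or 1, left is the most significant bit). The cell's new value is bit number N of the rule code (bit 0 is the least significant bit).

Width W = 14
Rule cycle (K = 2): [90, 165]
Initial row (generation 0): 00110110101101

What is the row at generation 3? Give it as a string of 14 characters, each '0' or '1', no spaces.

Answer: 01000101010010

Derivation:
Gen 0: 00110110101101
Gen 1 (rule 90): 01110110001100
Gen 2 (rule 165): 00101000100001
Gen 3 (rule 90): 01000101010010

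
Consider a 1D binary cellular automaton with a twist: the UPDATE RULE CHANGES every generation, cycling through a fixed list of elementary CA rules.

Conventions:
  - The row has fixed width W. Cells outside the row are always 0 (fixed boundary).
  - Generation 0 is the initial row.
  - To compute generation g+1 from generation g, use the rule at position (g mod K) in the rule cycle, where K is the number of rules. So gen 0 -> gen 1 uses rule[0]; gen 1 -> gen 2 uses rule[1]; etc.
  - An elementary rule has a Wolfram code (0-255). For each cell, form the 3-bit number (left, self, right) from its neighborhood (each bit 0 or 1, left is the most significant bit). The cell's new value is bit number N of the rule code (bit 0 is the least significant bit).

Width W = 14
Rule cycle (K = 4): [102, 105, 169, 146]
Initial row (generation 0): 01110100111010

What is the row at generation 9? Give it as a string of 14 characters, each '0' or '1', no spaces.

Answer: 10100100100110

Derivation:
Gen 0: 01110100111010
Gen 1 (rule 102): 10011101001110
Gen 2 (rule 105): 00010110001010
Gen 3 (rule 169): 11001100100100
Gen 4 (rule 146): 00110011011010
Gen 5 (rule 102): 01010101101110
Gen 6 (rule 105): 00101011111010
Gen 7 (rule 169): 10010111110100
Gen 8 (rule 146): 01100011100010
Gen 9 (rule 102): 10100100100110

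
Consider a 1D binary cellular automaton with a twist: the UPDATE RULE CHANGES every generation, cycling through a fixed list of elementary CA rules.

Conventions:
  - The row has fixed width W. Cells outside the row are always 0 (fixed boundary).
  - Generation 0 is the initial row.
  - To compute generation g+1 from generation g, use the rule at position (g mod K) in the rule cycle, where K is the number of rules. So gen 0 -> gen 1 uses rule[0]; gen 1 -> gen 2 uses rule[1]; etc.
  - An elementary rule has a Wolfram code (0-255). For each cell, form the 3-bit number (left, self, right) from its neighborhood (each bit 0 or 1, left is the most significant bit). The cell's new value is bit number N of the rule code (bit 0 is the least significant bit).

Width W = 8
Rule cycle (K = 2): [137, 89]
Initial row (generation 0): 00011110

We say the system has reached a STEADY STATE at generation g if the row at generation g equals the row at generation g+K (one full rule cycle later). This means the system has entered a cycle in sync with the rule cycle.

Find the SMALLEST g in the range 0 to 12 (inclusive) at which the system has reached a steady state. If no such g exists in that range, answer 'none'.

Answer: 4

Derivation:
Gen 0: 00011110
Gen 1 (rule 137): 11011100
Gen 2 (rule 89): 11010111
Gen 3 (rule 137): 10000110
Gen 4 (rule 89): 01110111
Gen 5 (rule 137): 01100110
Gen 6 (rule 89): 01110111
Gen 7 (rule 137): 01100110
Gen 8 (rule 89): 01110111
Gen 9 (rule 137): 01100110
Gen 10 (rule 89): 01110111
Gen 11 (rule 137): 01100110
Gen 12 (rule 89): 01110111
Gen 13 (rule 137): 01100110
Gen 14 (rule 89): 01110111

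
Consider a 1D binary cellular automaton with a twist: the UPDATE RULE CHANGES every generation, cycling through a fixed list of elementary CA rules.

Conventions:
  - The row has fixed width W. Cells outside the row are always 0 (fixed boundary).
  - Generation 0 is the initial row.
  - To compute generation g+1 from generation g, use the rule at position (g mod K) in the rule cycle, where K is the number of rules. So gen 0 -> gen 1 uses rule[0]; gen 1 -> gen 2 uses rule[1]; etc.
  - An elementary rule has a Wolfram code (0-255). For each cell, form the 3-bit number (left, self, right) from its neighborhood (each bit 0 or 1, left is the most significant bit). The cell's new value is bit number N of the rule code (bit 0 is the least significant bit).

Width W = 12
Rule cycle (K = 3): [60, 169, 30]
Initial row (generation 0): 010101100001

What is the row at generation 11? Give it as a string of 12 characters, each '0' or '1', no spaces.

Gen 0: 010101100001
Gen 1 (rule 60): 011111010001
Gen 2 (rule 169): 011110100100
Gen 3 (rule 30): 110000111110
Gen 4 (rule 60): 101000100001
Gen 5 (rule 169): 010010001100
Gen 6 (rule 30): 111111011010
Gen 7 (rule 60): 100000110111
Gen 8 (rule 169): 001110101110
Gen 9 (rule 30): 011000101001
Gen 10 (rule 60): 010100111101
Gen 11 (rule 169): 001000111010

Answer: 001000111010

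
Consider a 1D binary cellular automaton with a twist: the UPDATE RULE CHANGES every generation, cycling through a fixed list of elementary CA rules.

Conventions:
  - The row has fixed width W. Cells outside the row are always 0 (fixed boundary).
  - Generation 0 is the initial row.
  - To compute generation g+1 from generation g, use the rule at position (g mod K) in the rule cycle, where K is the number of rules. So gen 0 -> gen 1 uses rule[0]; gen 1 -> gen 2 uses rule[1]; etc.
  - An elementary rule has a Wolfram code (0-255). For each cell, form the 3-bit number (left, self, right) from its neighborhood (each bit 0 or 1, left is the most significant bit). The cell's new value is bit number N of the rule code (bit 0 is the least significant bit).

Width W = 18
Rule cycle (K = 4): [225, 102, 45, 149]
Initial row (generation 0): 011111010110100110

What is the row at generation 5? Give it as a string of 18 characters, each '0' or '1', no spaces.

Answer: 000110011011001011

Derivation:
Gen 0: 011111010110100110
Gen 1 (rule 225): 001111101011000010
Gen 2 (rule 102): 010000111101000110
Gen 3 (rule 45): 010110100011010100
Gen 4 (rule 149): 010000111000010111
Gen 5 (rule 225): 000110011011001011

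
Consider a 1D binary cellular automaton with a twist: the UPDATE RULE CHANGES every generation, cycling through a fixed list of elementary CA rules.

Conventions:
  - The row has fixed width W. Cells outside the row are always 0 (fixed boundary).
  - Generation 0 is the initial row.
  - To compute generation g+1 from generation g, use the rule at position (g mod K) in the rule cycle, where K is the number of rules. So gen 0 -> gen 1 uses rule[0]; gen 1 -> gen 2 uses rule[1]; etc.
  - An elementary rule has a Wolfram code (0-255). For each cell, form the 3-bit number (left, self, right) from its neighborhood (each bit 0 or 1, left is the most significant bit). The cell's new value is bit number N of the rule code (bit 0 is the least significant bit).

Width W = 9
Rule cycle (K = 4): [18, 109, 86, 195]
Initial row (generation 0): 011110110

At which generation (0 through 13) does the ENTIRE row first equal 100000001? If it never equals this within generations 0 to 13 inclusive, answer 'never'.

Gen 0: 011110110
Gen 1 (rule 18): 100000001
Gen 2 (rule 109): 101111101
Gen 3 (rule 86): 100000101
Gen 4 (rule 195): 001111000
Gen 5 (rule 18): 010000100
Gen 6 (rule 109): 010110101
Gen 7 (rule 86): 110010101
Gen 8 (rule 195): 010100000
Gen 9 (rule 18): 100010000
Gen 10 (rule 109): 101010111
Gen 11 (rule 86): 101010001
Gen 12 (rule 195): 000000110
Gen 13 (rule 18): 000001001

Answer: 1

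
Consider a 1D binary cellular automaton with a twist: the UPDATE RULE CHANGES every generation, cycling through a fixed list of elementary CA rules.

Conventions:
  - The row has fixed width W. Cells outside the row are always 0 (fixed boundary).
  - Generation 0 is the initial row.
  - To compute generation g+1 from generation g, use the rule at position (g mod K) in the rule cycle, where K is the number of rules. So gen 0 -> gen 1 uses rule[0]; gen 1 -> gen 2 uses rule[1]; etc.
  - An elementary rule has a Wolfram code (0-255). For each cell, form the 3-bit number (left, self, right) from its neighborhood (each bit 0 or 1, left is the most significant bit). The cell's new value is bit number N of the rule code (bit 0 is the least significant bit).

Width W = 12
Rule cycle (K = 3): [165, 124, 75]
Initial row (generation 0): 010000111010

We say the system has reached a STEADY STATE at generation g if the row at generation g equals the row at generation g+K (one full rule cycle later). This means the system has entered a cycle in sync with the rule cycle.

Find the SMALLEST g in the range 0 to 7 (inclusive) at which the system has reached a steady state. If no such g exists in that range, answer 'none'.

Answer: none

Derivation:
Gen 0: 010000111010
Gen 1 (rule 165): 010110010110
Gen 2 (rule 124): 011111011111
Gen 3 (rule 75): 110001010001
Gen 4 (rule 165): 000101110101
Gen 5 (rule 124): 000111011111
Gen 6 (rule 75): 111101010001
Gen 7 (rule 165): 011011110101
Gen 8 (rule 124): 011110011111
Gen 9 (rule 75): 110010110001
Gen 10 (rule 165): 000011000101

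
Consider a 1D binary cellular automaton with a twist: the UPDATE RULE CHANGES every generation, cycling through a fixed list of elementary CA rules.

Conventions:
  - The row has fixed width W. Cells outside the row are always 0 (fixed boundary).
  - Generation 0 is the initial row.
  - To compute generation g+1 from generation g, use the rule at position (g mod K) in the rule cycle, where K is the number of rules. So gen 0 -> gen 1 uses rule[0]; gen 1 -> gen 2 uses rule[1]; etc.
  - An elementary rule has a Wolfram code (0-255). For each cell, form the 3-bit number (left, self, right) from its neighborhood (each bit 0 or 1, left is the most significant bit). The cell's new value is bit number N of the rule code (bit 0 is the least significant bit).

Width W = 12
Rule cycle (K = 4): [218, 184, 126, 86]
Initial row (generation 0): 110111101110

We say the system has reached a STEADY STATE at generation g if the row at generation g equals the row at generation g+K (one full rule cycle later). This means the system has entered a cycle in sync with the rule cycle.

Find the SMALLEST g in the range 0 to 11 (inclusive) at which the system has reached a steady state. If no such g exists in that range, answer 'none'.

Answer: none

Derivation:
Gen 0: 110111101110
Gen 1 (rule 218): 110111101111
Gen 2 (rule 184): 101111011110
Gen 3 (rule 126): 111001110011
Gen 4 (rule 86): 001110011101
Gen 5 (rule 218): 011111111100
Gen 6 (rule 184): 011111111010
Gen 7 (rule 126): 110000001111
Gen 8 (rule 86): 011000010001
Gen 9 (rule 218): 111100101010
Gen 10 (rule 184): 111010010101
Gen 11 (rule 126): 101111111111
Gen 12 (rule 86): 100000000001
Gen 13 (rule 218): 010000000010
Gen 14 (rule 184): 001000000001
Gen 15 (rule 126): 011100000011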